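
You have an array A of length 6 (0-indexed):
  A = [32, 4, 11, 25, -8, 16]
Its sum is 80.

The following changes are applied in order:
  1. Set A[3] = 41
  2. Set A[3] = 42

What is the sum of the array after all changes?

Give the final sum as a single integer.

Initial sum: 80
Change 1: A[3] 25 -> 41, delta = 16, sum = 96
Change 2: A[3] 41 -> 42, delta = 1, sum = 97

Answer: 97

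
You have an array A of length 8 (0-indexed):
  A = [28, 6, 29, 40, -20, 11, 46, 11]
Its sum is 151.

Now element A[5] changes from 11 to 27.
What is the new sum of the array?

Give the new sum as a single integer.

Old value at index 5: 11
New value at index 5: 27
Delta = 27 - 11 = 16
New sum = old_sum + delta = 151 + (16) = 167

Answer: 167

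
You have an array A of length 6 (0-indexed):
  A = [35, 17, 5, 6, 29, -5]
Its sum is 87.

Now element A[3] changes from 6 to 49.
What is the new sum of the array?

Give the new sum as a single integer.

Old value at index 3: 6
New value at index 3: 49
Delta = 49 - 6 = 43
New sum = old_sum + delta = 87 + (43) = 130

Answer: 130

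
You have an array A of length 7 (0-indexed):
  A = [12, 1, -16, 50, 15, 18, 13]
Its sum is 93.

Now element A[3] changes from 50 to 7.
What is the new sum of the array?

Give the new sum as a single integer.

Answer: 50

Derivation:
Old value at index 3: 50
New value at index 3: 7
Delta = 7 - 50 = -43
New sum = old_sum + delta = 93 + (-43) = 50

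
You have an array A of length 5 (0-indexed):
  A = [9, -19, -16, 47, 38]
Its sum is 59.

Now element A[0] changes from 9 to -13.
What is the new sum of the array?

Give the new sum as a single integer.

Old value at index 0: 9
New value at index 0: -13
Delta = -13 - 9 = -22
New sum = old_sum + delta = 59 + (-22) = 37

Answer: 37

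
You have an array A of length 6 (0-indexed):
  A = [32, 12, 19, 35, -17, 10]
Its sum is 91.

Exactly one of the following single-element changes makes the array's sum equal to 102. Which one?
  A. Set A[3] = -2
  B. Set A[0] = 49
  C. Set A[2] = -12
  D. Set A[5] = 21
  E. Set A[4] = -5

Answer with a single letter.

Answer: D

Derivation:
Option A: A[3] 35->-2, delta=-37, new_sum=91+(-37)=54
Option B: A[0] 32->49, delta=17, new_sum=91+(17)=108
Option C: A[2] 19->-12, delta=-31, new_sum=91+(-31)=60
Option D: A[5] 10->21, delta=11, new_sum=91+(11)=102 <-- matches target
Option E: A[4] -17->-5, delta=12, new_sum=91+(12)=103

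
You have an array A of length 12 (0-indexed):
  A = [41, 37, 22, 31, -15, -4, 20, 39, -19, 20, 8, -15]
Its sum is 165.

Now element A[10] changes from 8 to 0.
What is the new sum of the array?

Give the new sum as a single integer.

Old value at index 10: 8
New value at index 10: 0
Delta = 0 - 8 = -8
New sum = old_sum + delta = 165 + (-8) = 157

Answer: 157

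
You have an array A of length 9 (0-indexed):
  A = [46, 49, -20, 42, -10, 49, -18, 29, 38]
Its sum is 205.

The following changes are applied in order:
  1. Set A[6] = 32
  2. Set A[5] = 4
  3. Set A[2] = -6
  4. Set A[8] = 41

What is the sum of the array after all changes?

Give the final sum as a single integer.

Initial sum: 205
Change 1: A[6] -18 -> 32, delta = 50, sum = 255
Change 2: A[5] 49 -> 4, delta = -45, sum = 210
Change 3: A[2] -20 -> -6, delta = 14, sum = 224
Change 4: A[8] 38 -> 41, delta = 3, sum = 227

Answer: 227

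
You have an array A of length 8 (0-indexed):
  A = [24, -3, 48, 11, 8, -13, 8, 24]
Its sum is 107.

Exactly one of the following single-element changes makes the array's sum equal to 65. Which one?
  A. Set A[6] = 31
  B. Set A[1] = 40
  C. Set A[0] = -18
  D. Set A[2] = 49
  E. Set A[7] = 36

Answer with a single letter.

Answer: C

Derivation:
Option A: A[6] 8->31, delta=23, new_sum=107+(23)=130
Option B: A[1] -3->40, delta=43, new_sum=107+(43)=150
Option C: A[0] 24->-18, delta=-42, new_sum=107+(-42)=65 <-- matches target
Option D: A[2] 48->49, delta=1, new_sum=107+(1)=108
Option E: A[7] 24->36, delta=12, new_sum=107+(12)=119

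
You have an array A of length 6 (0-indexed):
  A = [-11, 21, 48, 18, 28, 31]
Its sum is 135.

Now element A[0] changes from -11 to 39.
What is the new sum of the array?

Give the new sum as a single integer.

Old value at index 0: -11
New value at index 0: 39
Delta = 39 - -11 = 50
New sum = old_sum + delta = 135 + (50) = 185

Answer: 185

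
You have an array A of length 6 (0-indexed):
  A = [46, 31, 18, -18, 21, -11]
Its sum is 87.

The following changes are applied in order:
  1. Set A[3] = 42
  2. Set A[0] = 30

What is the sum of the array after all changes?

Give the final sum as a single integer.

Initial sum: 87
Change 1: A[3] -18 -> 42, delta = 60, sum = 147
Change 2: A[0] 46 -> 30, delta = -16, sum = 131

Answer: 131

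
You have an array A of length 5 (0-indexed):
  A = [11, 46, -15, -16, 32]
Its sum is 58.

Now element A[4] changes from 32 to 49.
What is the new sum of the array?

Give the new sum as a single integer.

Answer: 75

Derivation:
Old value at index 4: 32
New value at index 4: 49
Delta = 49 - 32 = 17
New sum = old_sum + delta = 58 + (17) = 75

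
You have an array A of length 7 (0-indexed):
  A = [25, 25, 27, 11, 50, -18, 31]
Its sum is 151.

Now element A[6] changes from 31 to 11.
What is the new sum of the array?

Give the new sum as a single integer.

Old value at index 6: 31
New value at index 6: 11
Delta = 11 - 31 = -20
New sum = old_sum + delta = 151 + (-20) = 131

Answer: 131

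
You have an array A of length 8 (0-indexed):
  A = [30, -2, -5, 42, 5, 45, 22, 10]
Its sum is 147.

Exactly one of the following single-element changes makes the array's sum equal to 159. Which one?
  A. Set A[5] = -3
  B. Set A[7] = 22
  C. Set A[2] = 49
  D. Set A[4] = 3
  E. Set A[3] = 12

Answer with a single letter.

Option A: A[5] 45->-3, delta=-48, new_sum=147+(-48)=99
Option B: A[7] 10->22, delta=12, new_sum=147+(12)=159 <-- matches target
Option C: A[2] -5->49, delta=54, new_sum=147+(54)=201
Option D: A[4] 5->3, delta=-2, new_sum=147+(-2)=145
Option E: A[3] 42->12, delta=-30, new_sum=147+(-30)=117

Answer: B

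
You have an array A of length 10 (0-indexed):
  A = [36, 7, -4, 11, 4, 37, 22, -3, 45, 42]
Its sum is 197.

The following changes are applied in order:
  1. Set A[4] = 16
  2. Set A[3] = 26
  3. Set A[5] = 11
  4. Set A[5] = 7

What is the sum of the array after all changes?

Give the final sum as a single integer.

Answer: 194

Derivation:
Initial sum: 197
Change 1: A[4] 4 -> 16, delta = 12, sum = 209
Change 2: A[3] 11 -> 26, delta = 15, sum = 224
Change 3: A[5] 37 -> 11, delta = -26, sum = 198
Change 4: A[5] 11 -> 7, delta = -4, sum = 194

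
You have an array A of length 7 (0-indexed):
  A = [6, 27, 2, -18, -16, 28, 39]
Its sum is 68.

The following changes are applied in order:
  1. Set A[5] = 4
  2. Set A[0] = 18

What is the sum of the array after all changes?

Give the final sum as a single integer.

Initial sum: 68
Change 1: A[5] 28 -> 4, delta = -24, sum = 44
Change 2: A[0] 6 -> 18, delta = 12, sum = 56

Answer: 56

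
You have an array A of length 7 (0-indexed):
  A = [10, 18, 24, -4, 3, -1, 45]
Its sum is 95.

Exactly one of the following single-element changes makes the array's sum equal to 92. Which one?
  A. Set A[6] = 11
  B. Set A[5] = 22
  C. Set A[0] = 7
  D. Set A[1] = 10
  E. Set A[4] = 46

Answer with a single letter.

Option A: A[6] 45->11, delta=-34, new_sum=95+(-34)=61
Option B: A[5] -1->22, delta=23, new_sum=95+(23)=118
Option C: A[0] 10->7, delta=-3, new_sum=95+(-3)=92 <-- matches target
Option D: A[1] 18->10, delta=-8, new_sum=95+(-8)=87
Option E: A[4] 3->46, delta=43, new_sum=95+(43)=138

Answer: C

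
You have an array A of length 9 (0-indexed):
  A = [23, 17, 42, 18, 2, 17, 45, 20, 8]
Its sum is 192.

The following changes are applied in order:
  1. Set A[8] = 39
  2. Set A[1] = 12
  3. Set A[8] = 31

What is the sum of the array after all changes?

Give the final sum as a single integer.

Answer: 210

Derivation:
Initial sum: 192
Change 1: A[8] 8 -> 39, delta = 31, sum = 223
Change 2: A[1] 17 -> 12, delta = -5, sum = 218
Change 3: A[8] 39 -> 31, delta = -8, sum = 210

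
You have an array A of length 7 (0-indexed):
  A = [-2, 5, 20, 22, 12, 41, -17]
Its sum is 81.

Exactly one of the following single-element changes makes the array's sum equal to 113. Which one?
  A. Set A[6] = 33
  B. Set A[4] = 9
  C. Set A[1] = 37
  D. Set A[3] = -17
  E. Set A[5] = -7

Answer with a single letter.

Answer: C

Derivation:
Option A: A[6] -17->33, delta=50, new_sum=81+(50)=131
Option B: A[4] 12->9, delta=-3, new_sum=81+(-3)=78
Option C: A[1] 5->37, delta=32, new_sum=81+(32)=113 <-- matches target
Option D: A[3] 22->-17, delta=-39, new_sum=81+(-39)=42
Option E: A[5] 41->-7, delta=-48, new_sum=81+(-48)=33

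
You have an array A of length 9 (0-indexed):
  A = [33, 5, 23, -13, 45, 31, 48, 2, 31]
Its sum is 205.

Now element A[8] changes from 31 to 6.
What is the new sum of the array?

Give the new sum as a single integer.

Answer: 180

Derivation:
Old value at index 8: 31
New value at index 8: 6
Delta = 6 - 31 = -25
New sum = old_sum + delta = 205 + (-25) = 180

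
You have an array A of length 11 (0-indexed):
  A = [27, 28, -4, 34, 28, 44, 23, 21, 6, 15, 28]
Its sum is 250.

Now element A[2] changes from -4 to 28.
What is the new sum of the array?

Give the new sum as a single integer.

Answer: 282

Derivation:
Old value at index 2: -4
New value at index 2: 28
Delta = 28 - -4 = 32
New sum = old_sum + delta = 250 + (32) = 282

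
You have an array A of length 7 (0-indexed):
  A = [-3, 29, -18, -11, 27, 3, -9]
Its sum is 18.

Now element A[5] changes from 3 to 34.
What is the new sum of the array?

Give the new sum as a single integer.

Answer: 49

Derivation:
Old value at index 5: 3
New value at index 5: 34
Delta = 34 - 3 = 31
New sum = old_sum + delta = 18 + (31) = 49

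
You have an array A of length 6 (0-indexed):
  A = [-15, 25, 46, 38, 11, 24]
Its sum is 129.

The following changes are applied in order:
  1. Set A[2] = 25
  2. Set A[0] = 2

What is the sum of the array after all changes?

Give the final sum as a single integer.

Answer: 125

Derivation:
Initial sum: 129
Change 1: A[2] 46 -> 25, delta = -21, sum = 108
Change 2: A[0] -15 -> 2, delta = 17, sum = 125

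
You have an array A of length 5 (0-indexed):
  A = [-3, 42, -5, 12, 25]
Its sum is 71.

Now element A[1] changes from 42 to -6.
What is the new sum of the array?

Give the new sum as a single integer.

Answer: 23

Derivation:
Old value at index 1: 42
New value at index 1: -6
Delta = -6 - 42 = -48
New sum = old_sum + delta = 71 + (-48) = 23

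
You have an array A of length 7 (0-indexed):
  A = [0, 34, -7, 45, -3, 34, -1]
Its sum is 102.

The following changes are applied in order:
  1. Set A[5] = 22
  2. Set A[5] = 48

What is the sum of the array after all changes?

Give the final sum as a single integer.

Initial sum: 102
Change 1: A[5] 34 -> 22, delta = -12, sum = 90
Change 2: A[5] 22 -> 48, delta = 26, sum = 116

Answer: 116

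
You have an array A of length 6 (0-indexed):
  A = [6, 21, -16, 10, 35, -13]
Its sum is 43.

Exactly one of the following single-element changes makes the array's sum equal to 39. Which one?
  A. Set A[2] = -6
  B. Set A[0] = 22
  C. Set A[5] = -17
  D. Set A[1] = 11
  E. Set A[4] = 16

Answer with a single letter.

Answer: C

Derivation:
Option A: A[2] -16->-6, delta=10, new_sum=43+(10)=53
Option B: A[0] 6->22, delta=16, new_sum=43+(16)=59
Option C: A[5] -13->-17, delta=-4, new_sum=43+(-4)=39 <-- matches target
Option D: A[1] 21->11, delta=-10, new_sum=43+(-10)=33
Option E: A[4] 35->16, delta=-19, new_sum=43+(-19)=24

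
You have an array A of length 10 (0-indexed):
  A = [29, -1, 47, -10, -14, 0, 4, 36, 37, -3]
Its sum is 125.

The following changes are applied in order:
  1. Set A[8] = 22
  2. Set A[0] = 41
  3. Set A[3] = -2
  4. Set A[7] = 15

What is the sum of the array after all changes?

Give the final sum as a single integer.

Initial sum: 125
Change 1: A[8] 37 -> 22, delta = -15, sum = 110
Change 2: A[0] 29 -> 41, delta = 12, sum = 122
Change 3: A[3] -10 -> -2, delta = 8, sum = 130
Change 4: A[7] 36 -> 15, delta = -21, sum = 109

Answer: 109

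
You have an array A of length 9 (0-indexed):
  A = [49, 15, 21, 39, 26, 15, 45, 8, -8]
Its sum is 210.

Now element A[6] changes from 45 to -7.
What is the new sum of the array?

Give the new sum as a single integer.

Answer: 158

Derivation:
Old value at index 6: 45
New value at index 6: -7
Delta = -7 - 45 = -52
New sum = old_sum + delta = 210 + (-52) = 158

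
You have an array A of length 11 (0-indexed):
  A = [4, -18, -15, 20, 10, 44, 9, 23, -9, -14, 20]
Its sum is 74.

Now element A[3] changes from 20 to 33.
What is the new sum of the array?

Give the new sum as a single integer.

Answer: 87

Derivation:
Old value at index 3: 20
New value at index 3: 33
Delta = 33 - 20 = 13
New sum = old_sum + delta = 74 + (13) = 87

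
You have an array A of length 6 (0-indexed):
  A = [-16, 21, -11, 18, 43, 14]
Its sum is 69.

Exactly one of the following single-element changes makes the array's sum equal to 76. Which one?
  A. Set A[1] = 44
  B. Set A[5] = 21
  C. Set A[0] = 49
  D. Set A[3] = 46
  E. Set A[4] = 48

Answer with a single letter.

Answer: B

Derivation:
Option A: A[1] 21->44, delta=23, new_sum=69+(23)=92
Option B: A[5] 14->21, delta=7, new_sum=69+(7)=76 <-- matches target
Option C: A[0] -16->49, delta=65, new_sum=69+(65)=134
Option D: A[3] 18->46, delta=28, new_sum=69+(28)=97
Option E: A[4] 43->48, delta=5, new_sum=69+(5)=74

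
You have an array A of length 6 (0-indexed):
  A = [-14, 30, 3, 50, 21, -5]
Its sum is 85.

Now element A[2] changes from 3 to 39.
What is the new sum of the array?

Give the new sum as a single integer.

Old value at index 2: 3
New value at index 2: 39
Delta = 39 - 3 = 36
New sum = old_sum + delta = 85 + (36) = 121

Answer: 121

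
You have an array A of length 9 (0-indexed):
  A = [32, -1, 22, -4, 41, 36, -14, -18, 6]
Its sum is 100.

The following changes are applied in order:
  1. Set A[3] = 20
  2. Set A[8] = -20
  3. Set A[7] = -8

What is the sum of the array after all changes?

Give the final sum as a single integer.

Answer: 108

Derivation:
Initial sum: 100
Change 1: A[3] -4 -> 20, delta = 24, sum = 124
Change 2: A[8] 6 -> -20, delta = -26, sum = 98
Change 3: A[7] -18 -> -8, delta = 10, sum = 108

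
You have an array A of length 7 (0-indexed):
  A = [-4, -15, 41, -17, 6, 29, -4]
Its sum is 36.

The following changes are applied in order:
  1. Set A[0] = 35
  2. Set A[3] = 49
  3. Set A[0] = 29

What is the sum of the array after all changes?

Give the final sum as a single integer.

Answer: 135

Derivation:
Initial sum: 36
Change 1: A[0] -4 -> 35, delta = 39, sum = 75
Change 2: A[3] -17 -> 49, delta = 66, sum = 141
Change 3: A[0] 35 -> 29, delta = -6, sum = 135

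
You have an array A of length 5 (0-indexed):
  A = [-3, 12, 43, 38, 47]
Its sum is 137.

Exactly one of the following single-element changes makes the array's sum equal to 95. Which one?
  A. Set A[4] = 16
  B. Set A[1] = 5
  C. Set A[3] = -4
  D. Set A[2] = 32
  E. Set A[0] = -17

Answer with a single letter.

Answer: C

Derivation:
Option A: A[4] 47->16, delta=-31, new_sum=137+(-31)=106
Option B: A[1] 12->5, delta=-7, new_sum=137+(-7)=130
Option C: A[3] 38->-4, delta=-42, new_sum=137+(-42)=95 <-- matches target
Option D: A[2] 43->32, delta=-11, new_sum=137+(-11)=126
Option E: A[0] -3->-17, delta=-14, new_sum=137+(-14)=123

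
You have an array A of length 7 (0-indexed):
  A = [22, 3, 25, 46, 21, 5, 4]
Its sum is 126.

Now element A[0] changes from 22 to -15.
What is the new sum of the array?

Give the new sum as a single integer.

Answer: 89

Derivation:
Old value at index 0: 22
New value at index 0: -15
Delta = -15 - 22 = -37
New sum = old_sum + delta = 126 + (-37) = 89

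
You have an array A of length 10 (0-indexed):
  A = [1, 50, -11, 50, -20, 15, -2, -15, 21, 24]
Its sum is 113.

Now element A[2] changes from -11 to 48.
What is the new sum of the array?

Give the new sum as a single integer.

Old value at index 2: -11
New value at index 2: 48
Delta = 48 - -11 = 59
New sum = old_sum + delta = 113 + (59) = 172

Answer: 172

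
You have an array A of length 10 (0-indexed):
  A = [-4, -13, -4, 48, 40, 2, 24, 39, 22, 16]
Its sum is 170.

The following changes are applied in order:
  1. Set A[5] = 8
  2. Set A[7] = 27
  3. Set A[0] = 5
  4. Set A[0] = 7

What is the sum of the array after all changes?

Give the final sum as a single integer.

Initial sum: 170
Change 1: A[5] 2 -> 8, delta = 6, sum = 176
Change 2: A[7] 39 -> 27, delta = -12, sum = 164
Change 3: A[0] -4 -> 5, delta = 9, sum = 173
Change 4: A[0] 5 -> 7, delta = 2, sum = 175

Answer: 175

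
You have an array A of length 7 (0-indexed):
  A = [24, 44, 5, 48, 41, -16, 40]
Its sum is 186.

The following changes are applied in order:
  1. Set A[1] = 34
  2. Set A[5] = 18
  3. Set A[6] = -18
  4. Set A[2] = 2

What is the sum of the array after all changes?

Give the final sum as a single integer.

Answer: 149

Derivation:
Initial sum: 186
Change 1: A[1] 44 -> 34, delta = -10, sum = 176
Change 2: A[5] -16 -> 18, delta = 34, sum = 210
Change 3: A[6] 40 -> -18, delta = -58, sum = 152
Change 4: A[2] 5 -> 2, delta = -3, sum = 149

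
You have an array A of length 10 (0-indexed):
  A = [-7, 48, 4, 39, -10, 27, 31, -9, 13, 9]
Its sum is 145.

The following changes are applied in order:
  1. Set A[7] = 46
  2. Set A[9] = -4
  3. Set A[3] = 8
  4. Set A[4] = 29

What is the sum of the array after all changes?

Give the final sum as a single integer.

Answer: 195

Derivation:
Initial sum: 145
Change 1: A[7] -9 -> 46, delta = 55, sum = 200
Change 2: A[9] 9 -> -4, delta = -13, sum = 187
Change 3: A[3] 39 -> 8, delta = -31, sum = 156
Change 4: A[4] -10 -> 29, delta = 39, sum = 195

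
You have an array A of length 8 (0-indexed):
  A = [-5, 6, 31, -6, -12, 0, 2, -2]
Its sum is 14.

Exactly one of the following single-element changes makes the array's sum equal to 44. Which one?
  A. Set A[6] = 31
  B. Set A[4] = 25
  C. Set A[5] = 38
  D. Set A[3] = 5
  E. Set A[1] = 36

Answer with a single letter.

Answer: E

Derivation:
Option A: A[6] 2->31, delta=29, new_sum=14+(29)=43
Option B: A[4] -12->25, delta=37, new_sum=14+(37)=51
Option C: A[5] 0->38, delta=38, new_sum=14+(38)=52
Option D: A[3] -6->5, delta=11, new_sum=14+(11)=25
Option E: A[1] 6->36, delta=30, new_sum=14+(30)=44 <-- matches target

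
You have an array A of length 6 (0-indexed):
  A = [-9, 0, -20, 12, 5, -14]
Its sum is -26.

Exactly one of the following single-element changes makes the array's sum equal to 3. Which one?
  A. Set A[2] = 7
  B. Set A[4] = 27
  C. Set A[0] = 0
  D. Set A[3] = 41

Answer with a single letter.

Answer: D

Derivation:
Option A: A[2] -20->7, delta=27, new_sum=-26+(27)=1
Option B: A[4] 5->27, delta=22, new_sum=-26+(22)=-4
Option C: A[0] -9->0, delta=9, new_sum=-26+(9)=-17
Option D: A[3] 12->41, delta=29, new_sum=-26+(29)=3 <-- matches target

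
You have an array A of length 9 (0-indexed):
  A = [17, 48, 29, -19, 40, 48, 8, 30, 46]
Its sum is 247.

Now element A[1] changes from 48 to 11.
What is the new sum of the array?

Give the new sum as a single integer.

Answer: 210

Derivation:
Old value at index 1: 48
New value at index 1: 11
Delta = 11 - 48 = -37
New sum = old_sum + delta = 247 + (-37) = 210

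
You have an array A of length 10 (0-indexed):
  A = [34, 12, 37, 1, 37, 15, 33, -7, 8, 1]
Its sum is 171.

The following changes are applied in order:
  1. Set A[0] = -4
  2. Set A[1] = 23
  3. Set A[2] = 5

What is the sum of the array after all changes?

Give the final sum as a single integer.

Initial sum: 171
Change 1: A[0] 34 -> -4, delta = -38, sum = 133
Change 2: A[1] 12 -> 23, delta = 11, sum = 144
Change 3: A[2] 37 -> 5, delta = -32, sum = 112

Answer: 112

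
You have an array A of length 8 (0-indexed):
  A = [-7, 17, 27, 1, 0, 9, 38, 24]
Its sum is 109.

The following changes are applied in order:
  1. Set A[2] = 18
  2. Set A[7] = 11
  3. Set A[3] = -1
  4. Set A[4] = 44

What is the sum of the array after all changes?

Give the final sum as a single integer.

Initial sum: 109
Change 1: A[2] 27 -> 18, delta = -9, sum = 100
Change 2: A[7] 24 -> 11, delta = -13, sum = 87
Change 3: A[3] 1 -> -1, delta = -2, sum = 85
Change 4: A[4] 0 -> 44, delta = 44, sum = 129

Answer: 129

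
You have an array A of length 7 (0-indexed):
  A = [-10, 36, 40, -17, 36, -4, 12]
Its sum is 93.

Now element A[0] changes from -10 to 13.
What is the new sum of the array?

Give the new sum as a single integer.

Old value at index 0: -10
New value at index 0: 13
Delta = 13 - -10 = 23
New sum = old_sum + delta = 93 + (23) = 116

Answer: 116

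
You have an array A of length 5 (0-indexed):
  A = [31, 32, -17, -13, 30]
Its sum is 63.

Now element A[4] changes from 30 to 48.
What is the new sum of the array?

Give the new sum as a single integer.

Answer: 81

Derivation:
Old value at index 4: 30
New value at index 4: 48
Delta = 48 - 30 = 18
New sum = old_sum + delta = 63 + (18) = 81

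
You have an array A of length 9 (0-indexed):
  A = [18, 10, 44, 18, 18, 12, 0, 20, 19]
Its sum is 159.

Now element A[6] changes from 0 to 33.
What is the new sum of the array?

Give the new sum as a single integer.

Answer: 192

Derivation:
Old value at index 6: 0
New value at index 6: 33
Delta = 33 - 0 = 33
New sum = old_sum + delta = 159 + (33) = 192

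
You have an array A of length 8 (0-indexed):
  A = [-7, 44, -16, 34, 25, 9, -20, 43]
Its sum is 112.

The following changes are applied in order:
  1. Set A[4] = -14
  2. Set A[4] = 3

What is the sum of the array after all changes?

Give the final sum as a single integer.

Answer: 90

Derivation:
Initial sum: 112
Change 1: A[4] 25 -> -14, delta = -39, sum = 73
Change 2: A[4] -14 -> 3, delta = 17, sum = 90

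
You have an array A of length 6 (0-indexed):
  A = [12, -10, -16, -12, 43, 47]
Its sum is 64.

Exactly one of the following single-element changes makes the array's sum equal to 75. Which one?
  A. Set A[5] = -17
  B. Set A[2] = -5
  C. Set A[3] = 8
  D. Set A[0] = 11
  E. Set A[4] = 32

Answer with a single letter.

Option A: A[5] 47->-17, delta=-64, new_sum=64+(-64)=0
Option B: A[2] -16->-5, delta=11, new_sum=64+(11)=75 <-- matches target
Option C: A[3] -12->8, delta=20, new_sum=64+(20)=84
Option D: A[0] 12->11, delta=-1, new_sum=64+(-1)=63
Option E: A[4] 43->32, delta=-11, new_sum=64+(-11)=53

Answer: B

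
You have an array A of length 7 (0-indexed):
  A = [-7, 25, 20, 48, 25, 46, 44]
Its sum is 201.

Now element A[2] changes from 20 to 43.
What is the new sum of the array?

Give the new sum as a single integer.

Old value at index 2: 20
New value at index 2: 43
Delta = 43 - 20 = 23
New sum = old_sum + delta = 201 + (23) = 224

Answer: 224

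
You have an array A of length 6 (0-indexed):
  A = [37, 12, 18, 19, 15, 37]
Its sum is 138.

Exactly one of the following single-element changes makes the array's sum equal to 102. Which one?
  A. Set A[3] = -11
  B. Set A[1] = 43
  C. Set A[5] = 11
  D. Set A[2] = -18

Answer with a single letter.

Option A: A[3] 19->-11, delta=-30, new_sum=138+(-30)=108
Option B: A[1] 12->43, delta=31, new_sum=138+(31)=169
Option C: A[5] 37->11, delta=-26, new_sum=138+(-26)=112
Option D: A[2] 18->-18, delta=-36, new_sum=138+(-36)=102 <-- matches target

Answer: D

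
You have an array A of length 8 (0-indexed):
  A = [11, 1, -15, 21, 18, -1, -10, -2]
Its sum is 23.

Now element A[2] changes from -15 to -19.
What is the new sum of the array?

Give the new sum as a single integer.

Old value at index 2: -15
New value at index 2: -19
Delta = -19 - -15 = -4
New sum = old_sum + delta = 23 + (-4) = 19

Answer: 19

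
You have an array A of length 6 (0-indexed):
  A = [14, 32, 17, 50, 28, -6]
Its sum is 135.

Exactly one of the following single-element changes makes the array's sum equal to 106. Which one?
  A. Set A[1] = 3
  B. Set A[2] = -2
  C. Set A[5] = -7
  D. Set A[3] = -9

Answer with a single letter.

Option A: A[1] 32->3, delta=-29, new_sum=135+(-29)=106 <-- matches target
Option B: A[2] 17->-2, delta=-19, new_sum=135+(-19)=116
Option C: A[5] -6->-7, delta=-1, new_sum=135+(-1)=134
Option D: A[3] 50->-9, delta=-59, new_sum=135+(-59)=76

Answer: A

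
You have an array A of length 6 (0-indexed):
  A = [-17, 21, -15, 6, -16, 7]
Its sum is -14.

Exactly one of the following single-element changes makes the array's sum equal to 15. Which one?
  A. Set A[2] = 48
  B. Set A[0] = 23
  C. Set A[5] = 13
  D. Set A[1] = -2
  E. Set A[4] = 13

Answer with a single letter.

Answer: E

Derivation:
Option A: A[2] -15->48, delta=63, new_sum=-14+(63)=49
Option B: A[0] -17->23, delta=40, new_sum=-14+(40)=26
Option C: A[5] 7->13, delta=6, new_sum=-14+(6)=-8
Option D: A[1] 21->-2, delta=-23, new_sum=-14+(-23)=-37
Option E: A[4] -16->13, delta=29, new_sum=-14+(29)=15 <-- matches target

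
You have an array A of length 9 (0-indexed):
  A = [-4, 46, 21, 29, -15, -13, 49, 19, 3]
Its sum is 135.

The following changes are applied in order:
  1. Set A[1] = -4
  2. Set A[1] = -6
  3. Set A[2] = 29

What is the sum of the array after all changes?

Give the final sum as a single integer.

Initial sum: 135
Change 1: A[1] 46 -> -4, delta = -50, sum = 85
Change 2: A[1] -4 -> -6, delta = -2, sum = 83
Change 3: A[2] 21 -> 29, delta = 8, sum = 91

Answer: 91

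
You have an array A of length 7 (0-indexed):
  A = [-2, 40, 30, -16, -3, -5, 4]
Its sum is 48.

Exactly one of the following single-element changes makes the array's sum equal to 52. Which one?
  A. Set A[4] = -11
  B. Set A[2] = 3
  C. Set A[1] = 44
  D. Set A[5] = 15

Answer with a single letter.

Option A: A[4] -3->-11, delta=-8, new_sum=48+(-8)=40
Option B: A[2] 30->3, delta=-27, new_sum=48+(-27)=21
Option C: A[1] 40->44, delta=4, new_sum=48+(4)=52 <-- matches target
Option D: A[5] -5->15, delta=20, new_sum=48+(20)=68

Answer: C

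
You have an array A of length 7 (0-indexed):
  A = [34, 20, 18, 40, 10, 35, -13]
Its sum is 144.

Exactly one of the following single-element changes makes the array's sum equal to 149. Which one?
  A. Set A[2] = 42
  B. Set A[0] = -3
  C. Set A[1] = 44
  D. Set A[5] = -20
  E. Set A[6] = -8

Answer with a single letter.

Option A: A[2] 18->42, delta=24, new_sum=144+(24)=168
Option B: A[0] 34->-3, delta=-37, new_sum=144+(-37)=107
Option C: A[1] 20->44, delta=24, new_sum=144+(24)=168
Option D: A[5] 35->-20, delta=-55, new_sum=144+(-55)=89
Option E: A[6] -13->-8, delta=5, new_sum=144+(5)=149 <-- matches target

Answer: E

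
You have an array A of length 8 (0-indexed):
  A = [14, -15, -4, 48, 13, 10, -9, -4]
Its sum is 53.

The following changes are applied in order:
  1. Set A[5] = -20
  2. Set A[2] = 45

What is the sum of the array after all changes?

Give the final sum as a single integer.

Initial sum: 53
Change 1: A[5] 10 -> -20, delta = -30, sum = 23
Change 2: A[2] -4 -> 45, delta = 49, sum = 72

Answer: 72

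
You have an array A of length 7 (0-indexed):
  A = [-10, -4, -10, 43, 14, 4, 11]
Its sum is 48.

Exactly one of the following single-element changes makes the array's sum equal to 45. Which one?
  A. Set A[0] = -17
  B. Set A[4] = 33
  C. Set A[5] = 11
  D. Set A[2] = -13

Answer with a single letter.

Option A: A[0] -10->-17, delta=-7, new_sum=48+(-7)=41
Option B: A[4] 14->33, delta=19, new_sum=48+(19)=67
Option C: A[5] 4->11, delta=7, new_sum=48+(7)=55
Option D: A[2] -10->-13, delta=-3, new_sum=48+(-3)=45 <-- matches target

Answer: D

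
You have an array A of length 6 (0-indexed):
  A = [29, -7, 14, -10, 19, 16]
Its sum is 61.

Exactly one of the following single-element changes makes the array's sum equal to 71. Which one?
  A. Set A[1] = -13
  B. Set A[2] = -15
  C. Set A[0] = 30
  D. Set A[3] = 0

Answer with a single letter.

Option A: A[1] -7->-13, delta=-6, new_sum=61+(-6)=55
Option B: A[2] 14->-15, delta=-29, new_sum=61+(-29)=32
Option C: A[0] 29->30, delta=1, new_sum=61+(1)=62
Option D: A[3] -10->0, delta=10, new_sum=61+(10)=71 <-- matches target

Answer: D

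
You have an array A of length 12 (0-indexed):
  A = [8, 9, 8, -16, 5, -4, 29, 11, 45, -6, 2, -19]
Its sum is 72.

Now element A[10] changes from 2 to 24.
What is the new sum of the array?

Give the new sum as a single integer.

Old value at index 10: 2
New value at index 10: 24
Delta = 24 - 2 = 22
New sum = old_sum + delta = 72 + (22) = 94

Answer: 94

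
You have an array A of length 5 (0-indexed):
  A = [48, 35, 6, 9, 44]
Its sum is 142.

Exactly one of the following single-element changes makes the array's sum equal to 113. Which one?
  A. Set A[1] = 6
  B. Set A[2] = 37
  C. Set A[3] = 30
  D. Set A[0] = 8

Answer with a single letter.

Answer: A

Derivation:
Option A: A[1] 35->6, delta=-29, new_sum=142+(-29)=113 <-- matches target
Option B: A[2] 6->37, delta=31, new_sum=142+(31)=173
Option C: A[3] 9->30, delta=21, new_sum=142+(21)=163
Option D: A[0] 48->8, delta=-40, new_sum=142+(-40)=102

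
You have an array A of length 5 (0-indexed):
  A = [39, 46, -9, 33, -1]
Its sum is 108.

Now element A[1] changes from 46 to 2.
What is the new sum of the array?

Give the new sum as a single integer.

Old value at index 1: 46
New value at index 1: 2
Delta = 2 - 46 = -44
New sum = old_sum + delta = 108 + (-44) = 64

Answer: 64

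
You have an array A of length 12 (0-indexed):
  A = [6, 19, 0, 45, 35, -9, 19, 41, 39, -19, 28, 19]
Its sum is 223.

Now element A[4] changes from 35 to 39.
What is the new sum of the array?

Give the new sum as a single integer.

Old value at index 4: 35
New value at index 4: 39
Delta = 39 - 35 = 4
New sum = old_sum + delta = 223 + (4) = 227

Answer: 227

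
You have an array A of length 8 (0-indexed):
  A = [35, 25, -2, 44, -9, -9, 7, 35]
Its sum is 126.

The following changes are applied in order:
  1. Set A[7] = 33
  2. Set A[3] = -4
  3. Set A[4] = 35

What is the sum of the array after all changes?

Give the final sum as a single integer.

Answer: 120

Derivation:
Initial sum: 126
Change 1: A[7] 35 -> 33, delta = -2, sum = 124
Change 2: A[3] 44 -> -4, delta = -48, sum = 76
Change 3: A[4] -9 -> 35, delta = 44, sum = 120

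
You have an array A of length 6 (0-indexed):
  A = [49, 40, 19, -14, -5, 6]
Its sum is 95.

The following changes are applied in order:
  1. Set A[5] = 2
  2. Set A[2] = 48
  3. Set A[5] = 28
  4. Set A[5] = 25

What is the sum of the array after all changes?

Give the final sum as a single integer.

Answer: 143

Derivation:
Initial sum: 95
Change 1: A[5] 6 -> 2, delta = -4, sum = 91
Change 2: A[2] 19 -> 48, delta = 29, sum = 120
Change 3: A[5] 2 -> 28, delta = 26, sum = 146
Change 4: A[5] 28 -> 25, delta = -3, sum = 143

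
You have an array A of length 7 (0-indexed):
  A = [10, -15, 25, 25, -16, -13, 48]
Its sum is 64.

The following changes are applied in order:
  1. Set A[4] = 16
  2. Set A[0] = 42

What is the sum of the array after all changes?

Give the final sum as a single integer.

Answer: 128

Derivation:
Initial sum: 64
Change 1: A[4] -16 -> 16, delta = 32, sum = 96
Change 2: A[0] 10 -> 42, delta = 32, sum = 128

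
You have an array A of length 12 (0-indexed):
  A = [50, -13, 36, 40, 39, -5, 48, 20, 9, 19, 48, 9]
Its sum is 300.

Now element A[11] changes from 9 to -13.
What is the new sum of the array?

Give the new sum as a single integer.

Old value at index 11: 9
New value at index 11: -13
Delta = -13 - 9 = -22
New sum = old_sum + delta = 300 + (-22) = 278

Answer: 278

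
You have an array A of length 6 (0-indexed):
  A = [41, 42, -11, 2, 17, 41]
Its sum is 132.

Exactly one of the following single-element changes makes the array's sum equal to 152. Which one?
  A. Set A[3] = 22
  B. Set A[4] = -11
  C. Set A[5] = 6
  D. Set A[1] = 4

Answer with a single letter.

Option A: A[3] 2->22, delta=20, new_sum=132+(20)=152 <-- matches target
Option B: A[4] 17->-11, delta=-28, new_sum=132+(-28)=104
Option C: A[5] 41->6, delta=-35, new_sum=132+(-35)=97
Option D: A[1] 42->4, delta=-38, new_sum=132+(-38)=94

Answer: A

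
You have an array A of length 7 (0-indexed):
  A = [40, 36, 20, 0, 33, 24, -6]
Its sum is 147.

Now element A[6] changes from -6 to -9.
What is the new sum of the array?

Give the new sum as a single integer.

Answer: 144

Derivation:
Old value at index 6: -6
New value at index 6: -9
Delta = -9 - -6 = -3
New sum = old_sum + delta = 147 + (-3) = 144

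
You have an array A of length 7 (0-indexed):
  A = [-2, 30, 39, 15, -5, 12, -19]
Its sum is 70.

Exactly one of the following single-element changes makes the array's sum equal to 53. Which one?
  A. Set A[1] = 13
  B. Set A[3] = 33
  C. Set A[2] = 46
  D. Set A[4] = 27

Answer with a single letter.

Answer: A

Derivation:
Option A: A[1] 30->13, delta=-17, new_sum=70+(-17)=53 <-- matches target
Option B: A[3] 15->33, delta=18, new_sum=70+(18)=88
Option C: A[2] 39->46, delta=7, new_sum=70+(7)=77
Option D: A[4] -5->27, delta=32, new_sum=70+(32)=102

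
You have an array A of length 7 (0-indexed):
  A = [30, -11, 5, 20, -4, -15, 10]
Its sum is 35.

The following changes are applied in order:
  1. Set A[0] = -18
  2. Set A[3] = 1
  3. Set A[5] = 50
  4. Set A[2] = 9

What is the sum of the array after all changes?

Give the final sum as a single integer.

Answer: 37

Derivation:
Initial sum: 35
Change 1: A[0] 30 -> -18, delta = -48, sum = -13
Change 2: A[3] 20 -> 1, delta = -19, sum = -32
Change 3: A[5] -15 -> 50, delta = 65, sum = 33
Change 4: A[2] 5 -> 9, delta = 4, sum = 37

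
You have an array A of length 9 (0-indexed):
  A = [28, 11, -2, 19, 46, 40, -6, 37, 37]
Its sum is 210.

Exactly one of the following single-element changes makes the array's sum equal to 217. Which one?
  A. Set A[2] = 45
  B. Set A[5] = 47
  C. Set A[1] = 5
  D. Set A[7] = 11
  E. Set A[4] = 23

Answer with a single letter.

Answer: B

Derivation:
Option A: A[2] -2->45, delta=47, new_sum=210+(47)=257
Option B: A[5] 40->47, delta=7, new_sum=210+(7)=217 <-- matches target
Option C: A[1] 11->5, delta=-6, new_sum=210+(-6)=204
Option D: A[7] 37->11, delta=-26, new_sum=210+(-26)=184
Option E: A[4] 46->23, delta=-23, new_sum=210+(-23)=187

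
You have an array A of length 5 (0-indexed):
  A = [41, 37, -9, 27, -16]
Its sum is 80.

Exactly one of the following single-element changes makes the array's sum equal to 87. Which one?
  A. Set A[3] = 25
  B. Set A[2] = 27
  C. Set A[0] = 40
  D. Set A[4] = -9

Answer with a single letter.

Answer: D

Derivation:
Option A: A[3] 27->25, delta=-2, new_sum=80+(-2)=78
Option B: A[2] -9->27, delta=36, new_sum=80+(36)=116
Option C: A[0] 41->40, delta=-1, new_sum=80+(-1)=79
Option D: A[4] -16->-9, delta=7, new_sum=80+(7)=87 <-- matches target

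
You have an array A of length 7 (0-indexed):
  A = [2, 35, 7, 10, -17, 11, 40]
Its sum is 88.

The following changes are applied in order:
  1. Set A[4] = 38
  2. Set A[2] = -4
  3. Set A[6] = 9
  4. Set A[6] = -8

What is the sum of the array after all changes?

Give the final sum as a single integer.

Answer: 84

Derivation:
Initial sum: 88
Change 1: A[4] -17 -> 38, delta = 55, sum = 143
Change 2: A[2] 7 -> -4, delta = -11, sum = 132
Change 3: A[6] 40 -> 9, delta = -31, sum = 101
Change 4: A[6] 9 -> -8, delta = -17, sum = 84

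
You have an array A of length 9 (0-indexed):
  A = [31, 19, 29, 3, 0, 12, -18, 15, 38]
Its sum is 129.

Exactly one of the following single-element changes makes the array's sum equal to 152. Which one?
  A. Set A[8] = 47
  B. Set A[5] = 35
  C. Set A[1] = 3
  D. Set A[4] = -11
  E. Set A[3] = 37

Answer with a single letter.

Option A: A[8] 38->47, delta=9, new_sum=129+(9)=138
Option B: A[5] 12->35, delta=23, new_sum=129+(23)=152 <-- matches target
Option C: A[1] 19->3, delta=-16, new_sum=129+(-16)=113
Option D: A[4] 0->-11, delta=-11, new_sum=129+(-11)=118
Option E: A[3] 3->37, delta=34, new_sum=129+(34)=163

Answer: B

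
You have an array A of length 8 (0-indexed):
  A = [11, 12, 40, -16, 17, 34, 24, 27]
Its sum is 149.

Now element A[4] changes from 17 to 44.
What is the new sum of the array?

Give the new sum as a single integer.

Answer: 176

Derivation:
Old value at index 4: 17
New value at index 4: 44
Delta = 44 - 17 = 27
New sum = old_sum + delta = 149 + (27) = 176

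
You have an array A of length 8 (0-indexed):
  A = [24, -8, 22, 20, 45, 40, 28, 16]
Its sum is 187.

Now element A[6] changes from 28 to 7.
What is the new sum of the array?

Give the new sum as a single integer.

Answer: 166

Derivation:
Old value at index 6: 28
New value at index 6: 7
Delta = 7 - 28 = -21
New sum = old_sum + delta = 187 + (-21) = 166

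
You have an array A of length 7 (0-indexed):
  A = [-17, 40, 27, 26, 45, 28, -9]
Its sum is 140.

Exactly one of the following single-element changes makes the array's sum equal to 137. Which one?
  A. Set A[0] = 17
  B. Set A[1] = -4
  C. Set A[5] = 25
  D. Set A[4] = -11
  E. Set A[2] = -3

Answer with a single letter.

Answer: C

Derivation:
Option A: A[0] -17->17, delta=34, new_sum=140+(34)=174
Option B: A[1] 40->-4, delta=-44, new_sum=140+(-44)=96
Option C: A[5] 28->25, delta=-3, new_sum=140+(-3)=137 <-- matches target
Option D: A[4] 45->-11, delta=-56, new_sum=140+(-56)=84
Option E: A[2] 27->-3, delta=-30, new_sum=140+(-30)=110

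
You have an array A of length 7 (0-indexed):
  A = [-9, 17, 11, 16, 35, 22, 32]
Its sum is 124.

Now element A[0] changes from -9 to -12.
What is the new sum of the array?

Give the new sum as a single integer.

Answer: 121

Derivation:
Old value at index 0: -9
New value at index 0: -12
Delta = -12 - -9 = -3
New sum = old_sum + delta = 124 + (-3) = 121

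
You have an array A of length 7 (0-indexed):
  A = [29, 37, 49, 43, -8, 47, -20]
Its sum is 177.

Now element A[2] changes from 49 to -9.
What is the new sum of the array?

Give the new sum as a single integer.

Old value at index 2: 49
New value at index 2: -9
Delta = -9 - 49 = -58
New sum = old_sum + delta = 177 + (-58) = 119

Answer: 119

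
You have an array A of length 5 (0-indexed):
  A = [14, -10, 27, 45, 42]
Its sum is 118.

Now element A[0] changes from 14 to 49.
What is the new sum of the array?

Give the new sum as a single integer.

Old value at index 0: 14
New value at index 0: 49
Delta = 49 - 14 = 35
New sum = old_sum + delta = 118 + (35) = 153

Answer: 153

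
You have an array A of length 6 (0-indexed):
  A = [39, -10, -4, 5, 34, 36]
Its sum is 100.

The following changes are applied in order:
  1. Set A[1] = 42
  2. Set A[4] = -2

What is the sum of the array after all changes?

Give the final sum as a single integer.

Answer: 116

Derivation:
Initial sum: 100
Change 1: A[1] -10 -> 42, delta = 52, sum = 152
Change 2: A[4] 34 -> -2, delta = -36, sum = 116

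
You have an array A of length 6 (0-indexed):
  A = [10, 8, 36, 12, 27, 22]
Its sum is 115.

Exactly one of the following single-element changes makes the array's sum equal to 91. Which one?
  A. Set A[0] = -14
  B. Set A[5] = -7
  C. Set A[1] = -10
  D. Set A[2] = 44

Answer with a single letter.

Answer: A

Derivation:
Option A: A[0] 10->-14, delta=-24, new_sum=115+(-24)=91 <-- matches target
Option B: A[5] 22->-7, delta=-29, new_sum=115+(-29)=86
Option C: A[1] 8->-10, delta=-18, new_sum=115+(-18)=97
Option D: A[2] 36->44, delta=8, new_sum=115+(8)=123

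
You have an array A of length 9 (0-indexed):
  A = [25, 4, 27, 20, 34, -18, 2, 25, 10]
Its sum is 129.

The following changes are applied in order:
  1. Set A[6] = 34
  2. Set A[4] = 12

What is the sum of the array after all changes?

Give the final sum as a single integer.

Initial sum: 129
Change 1: A[6] 2 -> 34, delta = 32, sum = 161
Change 2: A[4] 34 -> 12, delta = -22, sum = 139

Answer: 139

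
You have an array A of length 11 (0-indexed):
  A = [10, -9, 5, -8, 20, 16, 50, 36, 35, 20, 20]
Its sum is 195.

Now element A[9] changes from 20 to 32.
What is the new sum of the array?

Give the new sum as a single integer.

Answer: 207

Derivation:
Old value at index 9: 20
New value at index 9: 32
Delta = 32 - 20 = 12
New sum = old_sum + delta = 195 + (12) = 207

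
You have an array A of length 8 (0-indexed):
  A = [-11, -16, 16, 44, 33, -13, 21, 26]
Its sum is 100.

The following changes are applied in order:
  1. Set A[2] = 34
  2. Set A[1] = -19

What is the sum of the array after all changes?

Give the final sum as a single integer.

Answer: 115

Derivation:
Initial sum: 100
Change 1: A[2] 16 -> 34, delta = 18, sum = 118
Change 2: A[1] -16 -> -19, delta = -3, sum = 115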